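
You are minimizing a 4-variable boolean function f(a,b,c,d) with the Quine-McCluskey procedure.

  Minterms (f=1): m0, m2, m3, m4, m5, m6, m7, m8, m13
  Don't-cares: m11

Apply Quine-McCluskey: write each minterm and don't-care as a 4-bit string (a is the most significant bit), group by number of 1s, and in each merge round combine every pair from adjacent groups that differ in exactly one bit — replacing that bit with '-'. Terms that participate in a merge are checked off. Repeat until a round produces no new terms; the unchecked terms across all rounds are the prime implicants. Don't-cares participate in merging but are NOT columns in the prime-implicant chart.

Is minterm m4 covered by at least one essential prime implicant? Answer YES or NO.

NO

Round 0: 0000✓ 0010✓ 0011✓ 0100✓ 0101✓ 0110✓ 0111✓ 1000✓ 1011✓ 1101✓
Round 1: -000 -011 -101 0-00✓ 0-10✓ 0-11✓ 00-0✓ 001-✓ 01-0✓ 01-1✓ 010-✓ 011-✓
Round 2: 0--0 0-1- 01--
PIs = {-000, -011, -101, 0--0, 0-1-, 01--}
Coverage chart:
  m0: -000,0--0
  m2: 0--0,0-1-
  m3: -011,0-1-
  m4: 0--0,01--
  m5: -101,01--
  m6: 0--0,0-1-,01--
  m7: 0-1-,01--
  m8: -000 ←essential
  m13: -101 ←essential
Essential: -000, -101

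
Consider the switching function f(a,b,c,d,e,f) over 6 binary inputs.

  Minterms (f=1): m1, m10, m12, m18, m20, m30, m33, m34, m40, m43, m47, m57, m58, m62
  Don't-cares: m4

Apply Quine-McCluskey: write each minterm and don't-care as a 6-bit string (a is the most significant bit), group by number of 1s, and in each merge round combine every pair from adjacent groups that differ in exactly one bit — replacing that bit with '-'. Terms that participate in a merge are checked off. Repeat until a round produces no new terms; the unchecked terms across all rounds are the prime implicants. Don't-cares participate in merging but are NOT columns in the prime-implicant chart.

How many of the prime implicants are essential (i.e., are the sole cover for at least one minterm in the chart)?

11

[col 0] 000001*, 000100*, 001010, 001100*, 010010, 010100*, 011110*, 100001*, 100010, 101000, 101011*, 101111*, 111001, 111010*, 111110*
[col 1] -00001, -11110, 0-0100, 00-100, 101-11, 111-10
Prime implicants: -00001, -11110, 0-0100, 00-100, 001010, 010010, 100010, 101-11, 101000, 111-10, 111001
PI chart (minterm → PIs covering it):
  1 | -00001  (sole → essential)
  10 | 001010  (sole → essential)
  12 | 00-100  (sole → essential)
  18 | 010010  (sole → essential)
  20 | 0-0100  (sole → essential)
  30 | -11110  (sole → essential)
  33 | -00001  (sole → essential)
  34 | 100010  (sole → essential)
  40 | 101000  (sole → essential)
  43 | 101-11  (sole → essential)
  47 | 101-11  (sole → essential)
  57 | 111001  (sole → essential)
  58 | 111-10  (sole → essential)
  62 | -11110,111-10
Essential prime implicants: -00001, -11110, 0-0100, 00-100, 001010, 010010, 100010, 101-11, 101000, 111-10, 111001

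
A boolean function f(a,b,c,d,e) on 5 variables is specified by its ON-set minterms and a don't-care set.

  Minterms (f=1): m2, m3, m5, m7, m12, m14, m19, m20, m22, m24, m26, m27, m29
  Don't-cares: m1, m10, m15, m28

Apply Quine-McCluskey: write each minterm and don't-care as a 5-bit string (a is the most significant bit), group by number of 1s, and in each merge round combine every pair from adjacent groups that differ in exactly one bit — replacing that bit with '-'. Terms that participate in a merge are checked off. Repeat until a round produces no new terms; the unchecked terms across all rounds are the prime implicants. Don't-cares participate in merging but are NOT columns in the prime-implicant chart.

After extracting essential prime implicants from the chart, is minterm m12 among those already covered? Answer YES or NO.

NO

size-2^0 implicants → 00001(✓)  00010(✓)  00011(✓)  00101(✓)  00111(✓)  01010(✓)  01100(✓)  01110(✓)  01111(✓)  10011(✓)  10100(✓)  10110(✓)  11000(✓)  11010(✓)  11011(✓)  11100(✓)  11101(✓)
size-2^1 implicants → -0011  -1010  -1100  0-010  0-111  00-01(✓)  00-11(✓)  000-1(✓)  0001-  001-1(✓)  01-10  011-0  0111-  1-011  1-100  101-0  11-00  110-0  1101-  1110-
size-2^2 implicants → 00--1
Unchecked terms (primes): -0011, -1010, -1100, 0-010, 0-111, 00--1, 0001-, 01-10, 011-0, 0111-, 1-011, 1-100, 101-0, 11-00, 110-0, 1101-, 1110-
Minterm coverage:
  m2 ⊆ 0-010,0001-
  m3 ⊆ -0011,00--1,0001-
  m5 ⊆ 00--1 [E]
  m7 ⊆ 0-111,00--1
  m12 ⊆ -1100,011-0
  m14 ⊆ 01-10,011-0,0111-
  m19 ⊆ -0011,1-011
  m20 ⊆ 1-100,101-0
  m22 ⊆ 101-0 [E]
  m24 ⊆ 11-00,110-0
  m26 ⊆ -1010,110-0,1101-
  m27 ⊆ 1-011,1101-
  m29 ⊆ 1110- [E]
E = {00--1, 101-0, 1110-}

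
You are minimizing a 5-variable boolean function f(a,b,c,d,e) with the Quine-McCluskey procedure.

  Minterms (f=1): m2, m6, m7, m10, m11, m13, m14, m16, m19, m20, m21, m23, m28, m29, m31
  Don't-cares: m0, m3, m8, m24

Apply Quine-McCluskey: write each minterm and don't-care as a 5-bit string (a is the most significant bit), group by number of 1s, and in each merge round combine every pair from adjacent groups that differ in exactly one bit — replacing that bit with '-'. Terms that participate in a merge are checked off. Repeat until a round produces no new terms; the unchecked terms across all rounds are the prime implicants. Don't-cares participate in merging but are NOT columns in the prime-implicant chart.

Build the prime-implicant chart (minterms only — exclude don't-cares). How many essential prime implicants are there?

5

[col 0] 00000*, 00010*, 00011*, 00110*, 00111*, 01000*, 01010*, 01011*, 01101*, 01110*, 10000*, 10011*, 10100*, 10101*, 10111*, 11000*, 11100*, 11101*, 11111*
[col 1] -0000*, -0011*, -0111*, -1000*, -1101, 0-000*, 0-010*, 0-011*, 0-110*, 00-10*, 00-11*, 000-0*, 0001-*, 0011-*, 01-10*, 010-0*, 0101-*, 1-000*, 1-100*, 1-101*, 1-111*, 10-00*, 10-11*, 101-1*, 1010-*, 11-00*, 111-1*, 1110-*
[col 2] --000, -0-11, 0--10, 0-0-0, 0-01-, 00-1-, 1--00, 1-1-1, 1-10-
Prime implicants: --000, -0-11, -1101, 0--10, 0-0-0, 0-01-, 00-1-, 1--00, 1-1-1, 1-10-
PI chart (minterm → PIs covering it):
  2 | 0--10,0-0-0,0-01-,00-1-
  6 | 0--10,00-1-
  7 | -0-11,00-1-
  10 | 0--10,0-0-0,0-01-
  11 | 0-01-  (sole → essential)
  13 | -1101  (sole → essential)
  14 | 0--10  (sole → essential)
  16 | --000,1--00
  19 | -0-11  (sole → essential)
  20 | 1--00,1-10-
  21 | 1-1-1,1-10-
  23 | -0-11,1-1-1
  28 | 1--00,1-10-
  29 | -1101,1-1-1,1-10-
  31 | 1-1-1  (sole → essential)
Essential prime implicants: -0-11, -1101, 0--10, 0-01-, 1-1-1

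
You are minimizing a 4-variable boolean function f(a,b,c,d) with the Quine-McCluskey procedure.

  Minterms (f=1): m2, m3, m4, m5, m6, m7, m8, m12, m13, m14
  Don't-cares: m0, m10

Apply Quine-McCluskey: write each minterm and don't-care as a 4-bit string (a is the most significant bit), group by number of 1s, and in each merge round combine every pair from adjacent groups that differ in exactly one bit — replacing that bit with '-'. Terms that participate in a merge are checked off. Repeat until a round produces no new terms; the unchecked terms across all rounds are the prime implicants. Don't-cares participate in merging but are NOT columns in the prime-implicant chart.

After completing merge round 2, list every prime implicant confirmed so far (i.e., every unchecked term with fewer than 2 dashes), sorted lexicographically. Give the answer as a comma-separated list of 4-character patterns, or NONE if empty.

NONE

Round 0: 0000✓ 0010✓ 0011✓ 0100✓ 0101✓ 0110✓ 0111✓ 1000✓ 1010✓ 1100✓ 1101✓ 1110✓
Round 1: -000✓ -010✓ -100✓ -101✓ -110✓ 0-00✓ 0-10✓ 0-11✓ 00-0✓ 001-✓ 01-0✓ 01-1✓ 010-✓ 011-✓ 1-00✓ 1-10✓ 10-0✓ 11-0✓ 110-✓
Round 2: --00✓ --10✓ -0-0✓ -1-0✓ -10- 0--0✓ 0-1- 01-- 1--0✓
Round 3: ---0
PIs = {---0, -10-, 0-1-, 01--}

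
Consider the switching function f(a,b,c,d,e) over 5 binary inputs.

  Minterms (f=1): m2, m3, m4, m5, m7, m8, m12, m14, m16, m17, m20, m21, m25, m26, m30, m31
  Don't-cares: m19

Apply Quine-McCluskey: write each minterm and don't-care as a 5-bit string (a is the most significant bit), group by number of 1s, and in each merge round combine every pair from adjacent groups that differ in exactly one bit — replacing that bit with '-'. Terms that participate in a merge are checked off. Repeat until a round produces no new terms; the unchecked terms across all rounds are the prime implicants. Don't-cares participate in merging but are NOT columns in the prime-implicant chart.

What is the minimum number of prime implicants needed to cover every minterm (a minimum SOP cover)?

9

size-2^0 implicants → 00010(✓)  00011(✓)  00100(✓)  00101(✓)  00111(✓)  01000(✓)  01100(✓)  01110(✓)  10000(✓)  10001(✓)  10011(✓)  10100(✓)  10101(✓)  11001(✓)  11010(✓)  11110(✓)  11111(✓)
size-2^1 implicants → -0011  -0100(✓)  -0101(✓)  -1110  0-100  00-11  0001-  001-1  0010-(✓)  01-00  011-0  1-001  10-00(✓)  10-01(✓)  100-1  1000-(✓)  1010-(✓)  11-10  1111-
size-2^2 implicants → -010-  10-0-
Unchecked terms (primes): -0011, -010-, -1110, 0-100, 00-11, 0001-, 001-1, 01-00, 011-0, 1-001, 10-0-, 100-1, 11-10, 1111-
Minterm coverage:
  m2 ⊆ 0001- [E]
  m3 ⊆ -0011,00-11,0001-
  m4 ⊆ -010-,0-100
  m5 ⊆ -010-,001-1
  m7 ⊆ 00-11,001-1
  m8 ⊆ 01-00 [E]
  m12 ⊆ 0-100,01-00,011-0
  m14 ⊆ -1110,011-0
  m16 ⊆ 10-0- [E]
  m17 ⊆ 1-001,10-0-,100-1
  m20 ⊆ -010-,10-0-
  m21 ⊆ -010-,10-0-
  m25 ⊆ 1-001 [E]
  m26 ⊆ 11-10 [E]
  m30 ⊆ -1110,11-10,1111-
  m31 ⊆ 1111- [E]
E = {0001-, 01-00, 1-001, 10-0-, 11-10, 1111-}
Petrick residual → -010-, -1110, 00-11
Cover = b'cd' + bcde' + a'b'de + a'b'c'd + a'bd'e' + ac'd'e + ab'd' + abde' + abcd  |cover|=9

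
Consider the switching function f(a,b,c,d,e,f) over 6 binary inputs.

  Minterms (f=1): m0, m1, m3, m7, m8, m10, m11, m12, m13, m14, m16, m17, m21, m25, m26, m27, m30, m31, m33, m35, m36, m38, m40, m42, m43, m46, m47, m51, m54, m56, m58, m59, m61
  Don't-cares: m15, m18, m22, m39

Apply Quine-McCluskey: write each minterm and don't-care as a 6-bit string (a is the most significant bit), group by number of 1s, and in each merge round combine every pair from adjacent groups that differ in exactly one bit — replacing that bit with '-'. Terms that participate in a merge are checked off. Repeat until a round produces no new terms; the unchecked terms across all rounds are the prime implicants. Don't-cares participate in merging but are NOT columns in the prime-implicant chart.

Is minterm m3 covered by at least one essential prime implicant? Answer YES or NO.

YES

Round 0: 000000✓ 000001✓ 000011✓ 000111✓ 001000✓ 001010✓ 001011✓ 001100✓ 001101✓ 001110✓ 001111✓ 010000✓ 010001✓ 010010✓ 010101✓ 010110✓ 011001✓ 011010✓ 011011✓ 011110✓ 011111✓ 100001✓ 100011✓ 100100✓ 100110✓ 100111✓ 101000✓ 101010✓ 101011✓ 101110✓ 101111✓ 110011✓ 110110✓ 111000✓ 111010✓ 111011✓ 111101
Round 1: -00001✓ -00011✓ -00111✓ -01000✓ -01010✓ -01011✓ -01110✓ -01111✓ -10110 -11010✓ -11011✓ 0-0000✓ 0-0001✓ 0-1010✓ 0-1011✓ 0-1110✓ 0-1111✓ 00-000 00-011✓ 00-111✓ 000-11✓ 0000-1✓ 00000-✓ 001-00✓ 001-10✓ 001-11✓ 0010-0✓ 00101-✓ 0011-0✓ 0011-1✓ 00110-✓ 00111-✓ 01-001 01-010✓ 01-110✓ 010-01 010-10✓ 0100-0 01000-✓ 011-10✓ 011-11✓ 0110-1 01101-✓ 01111-✓ 1-0011✓ 1-0110 1-1000✓ 1-1010✓ 1-1011✓ 10-011✓ 10-110✓ 10-111✓ 100-11✓ 1000-1✓ 1001-0 10011-✓ 101-10✓ 101-11✓ 1010-0✓ 10101-✓ 10111-✓ 11-011✓ 1110-0✓ 11101-✓
Round 2: --1010✓ --1011✓ -0-011✓ -0-111✓ -00-11✓ -000-1 -01-10✓ -01-11✓ -010-0 -0101-✓ -0111-✓ -1101-✓ 0-000- 0-1-10✓ 0-1-11✓ 0-101-✓ 0-111-✓ 00--11✓ 001--0 001-1-✓ 0011-- 01--10 011-1-✓ 1--011 1-10-0 1-101-✓ 10--11✓ 10-11- 101-1-✓
Round 3: --101- -0--11 -01-1- 0-1-1-
PIs = {--101-, -0--11, -000-1, -01-1-, -010-0, -10110, 0-000-, 0-1-1-, 00-000, 001--0, 0011--, 01--10, 01-001, 010-01, 0100-0, 0110-1, 1--011, 1-0110, 1-10-0, 10-11-, 1001-0, 111101}
Coverage chart:
  m0: 0-000-,00-000
  m1: -000-1,0-000-
  m3: -0--11,-000-1
  m7: -0--11 ←essential
  m8: -010-0,00-000,001--0
  m10: --101-,-01-1-,-010-0,0-1-1-,001--0
  m11: --101-,-0--11,-01-1-,0-1-1-
  m12: 001--0,0011--
  m13: 0011-- ←essential
  m14: -01-1-,0-1-1-,001--0,0011--
  m16: 0-000-,0100-0
  m17: 0-000-,01-001,010-01
  m21: 010-01 ←essential
  m25: 01-001,0110-1
  m26: --101-,0-1-1-,01--10
  m27: --101-,0-1-1-,0110-1
  m30: 0-1-1-,01--10
  m31: 0-1-1- ←essential
  m33: -000-1 ←essential
  m35: -0--11,-000-1,1--011
  m36: 1001-0 ←essential
  m38: 1-0110,10-11-,1001-0
  m40: -010-0,1-10-0
  m42: --101-,-01-1-,-010-0,1-10-0
  m43: --101-,-0--11,-01-1-,1--011
  m46: -01-1-,10-11-
  m47: -0--11,-01-1-,10-11-
  m51: 1--011 ←essential
  m54: -10110,1-0110
  m56: 1-10-0 ←essential
  m58: --101-,1-10-0
  m59: --101-,1--011
  m61: 111101 ←essential
Essential: -0--11, -000-1, 0-1-1-, 0011--, 010-01, 1--011, 1-10-0, 1001-0, 111101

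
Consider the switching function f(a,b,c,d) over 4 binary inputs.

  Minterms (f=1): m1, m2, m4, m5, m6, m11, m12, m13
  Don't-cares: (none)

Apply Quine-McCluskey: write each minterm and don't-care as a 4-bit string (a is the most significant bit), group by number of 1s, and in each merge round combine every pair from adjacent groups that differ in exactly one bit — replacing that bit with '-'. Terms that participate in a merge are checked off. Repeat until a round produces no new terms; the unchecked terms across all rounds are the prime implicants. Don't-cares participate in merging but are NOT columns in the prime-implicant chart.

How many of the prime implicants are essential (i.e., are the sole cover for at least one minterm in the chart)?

Round 0: 0001✓ 0010✓ 0100✓ 0101✓ 0110✓ 1011 1100✓ 1101✓
Round 1: -100✓ -101✓ 0-01 0-10 01-0 010-✓ 110-✓
Round 2: -10-
PIs = {-10-, 0-01, 0-10, 01-0, 1011}
Coverage chart:
  m1: 0-01 ←essential
  m2: 0-10 ←essential
  m4: -10-,01-0
  m5: -10-,0-01
  m6: 0-10,01-0
  m11: 1011 ←essential
  m12: -10- ←essential
  m13: -10- ←essential
Essential: -10-, 0-01, 0-10, 1011

4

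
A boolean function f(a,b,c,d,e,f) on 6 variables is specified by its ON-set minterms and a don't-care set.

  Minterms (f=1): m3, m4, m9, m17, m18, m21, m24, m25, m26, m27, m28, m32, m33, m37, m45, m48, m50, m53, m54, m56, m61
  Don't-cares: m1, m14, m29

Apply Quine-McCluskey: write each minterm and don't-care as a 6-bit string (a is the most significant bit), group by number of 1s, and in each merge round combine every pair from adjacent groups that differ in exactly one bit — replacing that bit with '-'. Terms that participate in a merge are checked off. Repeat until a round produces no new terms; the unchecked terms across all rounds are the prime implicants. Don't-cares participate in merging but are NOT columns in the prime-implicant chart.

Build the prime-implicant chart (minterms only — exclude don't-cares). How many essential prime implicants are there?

[col 0] 000001*, 000011*, 000100, 001001*, 001110, 010001*, 010010*, 010101*, 011000*, 011001*, 011010*, 011011*, 011100*, 011101*, 100000*, 100001*, 100101*, 101101*, 110000*, 110010*, 110101*, 110110*, 111000*, 111101*
[col 1] -00001, -10010, -10101*, -11000, -11101*, 0-0001*, 0-1001*, 00-001*, 0000-1, 01-001*, 01-010, 01-101*, 010-01*, 011-00*, 011-01*, 0110-0*, 0110-1*, 01100-*, 01101-*, 01110-*, 1-0000, 1-0101*, 1-1101*, 10-101*, 100-01, 10000-, 11-000, 11-101*, 110-10, 1100-0
[col 2] -1-101, 0--001, 01--01, 011-0-, 0110--, 1--101
Prime implicants: -00001, -1-101, -10010, -11000, 0--001, 0000-1, 000100, 001110, 01--01, 01-010, 011-0-, 0110--, 1--101, 1-0000, 100-01, 10000-, 11-000, 110-10, 1100-0
PI chart (minterm → PIs covering it):
  3 | 0000-1  (sole → essential)
  4 | 000100  (sole → essential)
  9 | 0--001  (sole → essential)
  17 | 0--001,01--01
  18 | -10010,01-010
  21 | -1-101,01--01
  24 | -11000,011-0-,0110--
  25 | 0--001,01--01,011-0-,0110--
  26 | 01-010,0110--
  27 | 0110--  (sole → essential)
  28 | 011-0-  (sole → essential)
  32 | 1-0000,10000-
  33 | -00001,100-01,10000-
  37 | 1--101,100-01
  45 | 1--101  (sole → essential)
  48 | 1-0000,11-000,1100-0
  50 | -10010,110-10,1100-0
  53 | -1-101,1--101
  54 | 110-10  (sole → essential)
  56 | -11000,11-000
  61 | -1-101,1--101
Essential prime implicants: 0--001, 0000-1, 000100, 011-0-, 0110--, 1--101, 110-10

7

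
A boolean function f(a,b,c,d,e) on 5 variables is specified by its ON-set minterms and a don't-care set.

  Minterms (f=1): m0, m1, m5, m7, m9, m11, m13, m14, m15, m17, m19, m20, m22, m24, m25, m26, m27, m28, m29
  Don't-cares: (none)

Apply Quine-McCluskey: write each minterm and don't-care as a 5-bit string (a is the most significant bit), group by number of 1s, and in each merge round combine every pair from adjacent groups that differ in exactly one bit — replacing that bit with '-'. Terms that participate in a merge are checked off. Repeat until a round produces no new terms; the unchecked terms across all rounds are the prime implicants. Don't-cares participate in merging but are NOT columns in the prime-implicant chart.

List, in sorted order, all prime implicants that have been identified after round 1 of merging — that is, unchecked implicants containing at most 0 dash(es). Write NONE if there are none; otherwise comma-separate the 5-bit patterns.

size-2^0 implicants → 00000(✓)  00001(✓)  00101(✓)  00111(✓)  01001(✓)  01011(✓)  01101(✓)  01110(✓)  01111(✓)  10001(✓)  10011(✓)  10100(✓)  10110(✓)  11000(✓)  11001(✓)  11010(✓)  11011(✓)  11100(✓)  11101(✓)
size-2^1 implicants → -0001(✓)  -1001(✓)  -1011(✓)  -1101(✓)  0-001(✓)  0-101(✓)  0-111(✓)  00-01(✓)  0000-  001-1(✓)  01-01(✓)  01-11(✓)  010-1(✓)  011-1(✓)  0111-  1-001(✓)  1-011(✓)  1-100  100-1(✓)  101-0  11-00(✓)  11-01(✓)  110-0(✓)  110-1(✓)  1100-(✓)  1101-(✓)  1110-(✓)
size-2^2 implicants → --001  -1-01  -10-1  0--01  0-1-1  01--1  1-0-1  11-0-  110--
Unchecked terms (primes): --001, -1-01, -10-1, 0--01, 0-1-1, 0000-, 01--1, 0111-, 1-0-1, 1-100, 101-0, 11-0-, 110--

NONE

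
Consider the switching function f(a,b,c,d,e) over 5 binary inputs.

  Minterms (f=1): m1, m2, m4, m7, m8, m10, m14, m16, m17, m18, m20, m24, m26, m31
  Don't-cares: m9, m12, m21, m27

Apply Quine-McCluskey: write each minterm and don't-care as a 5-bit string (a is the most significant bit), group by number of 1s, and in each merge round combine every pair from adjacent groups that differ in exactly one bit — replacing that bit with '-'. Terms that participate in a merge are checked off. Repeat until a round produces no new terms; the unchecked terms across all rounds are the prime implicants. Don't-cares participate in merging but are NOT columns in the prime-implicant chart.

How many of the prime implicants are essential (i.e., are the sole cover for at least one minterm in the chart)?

size-2^0 implicants → 00001(✓)  00010(✓)  00100(✓)  00111  01000(✓)  01001(✓)  01010(✓)  01100(✓)  01110(✓)  10000(✓)  10001(✓)  10010(✓)  10100(✓)  10101(✓)  11000(✓)  11010(✓)  11011(✓)  11111(✓)
size-2^1 implicants → -0001  -0010(✓)  -0100  -1000(✓)  -1010(✓)  0-001  0-010(✓)  0-100  01-00(✓)  01-10(✓)  010-0(✓)  0100-  011-0(✓)  1-000(✓)  1-010(✓)  10-00(✓)  10-01(✓)  100-0(✓)  1000-(✓)  1010-(✓)  11-11  110-0(✓)  1101-
size-2^2 implicants → --010  -10-0  01--0  1-0-0  10-0-
Unchecked terms (primes): --010, -0001, -0100, -10-0, 0-001, 0-100, 00111, 01--0, 0100-, 1-0-0, 10-0-, 11-11, 1101-
Minterm coverage:
  m1 ⊆ -0001,0-001
  m2 ⊆ --010 [E]
  m4 ⊆ -0100,0-100
  m7 ⊆ 00111 [E]
  m8 ⊆ -10-0,01--0,0100-
  m10 ⊆ --010,-10-0,01--0
  m14 ⊆ 01--0 [E]
  m16 ⊆ 1-0-0,10-0-
  m17 ⊆ -0001,10-0-
  m18 ⊆ --010,1-0-0
  m20 ⊆ -0100,10-0-
  m24 ⊆ -10-0,1-0-0
  m26 ⊆ --010,-10-0,1-0-0,1101-
  m31 ⊆ 11-11 [E]
E = {--010, 00111, 01--0, 11-11}

4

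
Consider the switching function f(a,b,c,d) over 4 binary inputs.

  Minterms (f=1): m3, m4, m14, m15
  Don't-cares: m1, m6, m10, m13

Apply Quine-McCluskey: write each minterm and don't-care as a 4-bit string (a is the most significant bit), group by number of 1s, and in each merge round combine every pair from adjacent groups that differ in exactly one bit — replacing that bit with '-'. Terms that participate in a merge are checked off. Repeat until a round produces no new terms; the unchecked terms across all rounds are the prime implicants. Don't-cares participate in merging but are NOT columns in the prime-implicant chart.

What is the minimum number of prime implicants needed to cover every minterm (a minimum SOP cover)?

3

Round 0: 0001✓ 0011✓ 0100✓ 0110✓ 1010✓ 1101✓ 1110✓ 1111✓
Round 1: -110 00-1 01-0 1-10 11-1 111-
PIs = {-110, 00-1, 01-0, 1-10, 11-1, 111-}
Coverage chart:
  m3: 00-1 ←essential
  m4: 01-0 ←essential
  m14: -110,1-10,111-
  m15: 11-1,111-
Essential: 00-1, 01-0
Petrick residual → 111-
Min cover (3 terms): a'b'd + a'bd' + abc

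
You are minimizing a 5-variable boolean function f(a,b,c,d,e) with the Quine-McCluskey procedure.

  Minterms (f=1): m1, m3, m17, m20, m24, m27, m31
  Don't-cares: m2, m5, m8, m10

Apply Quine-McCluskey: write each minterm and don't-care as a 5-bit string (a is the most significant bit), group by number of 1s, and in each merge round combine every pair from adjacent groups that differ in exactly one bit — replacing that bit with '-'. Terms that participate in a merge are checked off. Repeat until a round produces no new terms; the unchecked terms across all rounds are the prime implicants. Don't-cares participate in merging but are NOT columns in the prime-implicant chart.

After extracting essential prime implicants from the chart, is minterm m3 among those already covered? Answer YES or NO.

Round 0: 00001✓ 00010✓ 00011✓ 00101✓ 01000✓ 01010✓ 10001✓ 10100 11000✓ 11011✓ 11111✓
Round 1: -0001 -1000 0-010 00-01 000-1 0001- 010-0 11-11
PIs = {-0001, -1000, 0-010, 00-01, 000-1, 0001-, 010-0, 10100, 11-11}
Coverage chart:
  m1: -0001,00-01,000-1
  m3: 000-1,0001-
  m17: -0001 ←essential
  m20: 10100 ←essential
  m24: -1000 ←essential
  m27: 11-11 ←essential
  m31: 11-11 ←essential
Essential: -0001, -1000, 10100, 11-11

NO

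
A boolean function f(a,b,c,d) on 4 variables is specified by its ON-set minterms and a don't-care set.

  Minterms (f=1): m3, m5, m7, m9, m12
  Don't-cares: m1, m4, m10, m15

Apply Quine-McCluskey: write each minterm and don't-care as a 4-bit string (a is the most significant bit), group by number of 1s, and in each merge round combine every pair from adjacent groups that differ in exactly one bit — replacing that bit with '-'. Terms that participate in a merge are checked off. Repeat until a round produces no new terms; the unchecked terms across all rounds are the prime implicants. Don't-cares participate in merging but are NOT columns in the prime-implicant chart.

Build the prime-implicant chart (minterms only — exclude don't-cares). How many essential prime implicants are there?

3

[col 0] 0001*, 0011*, 0100*, 0101*, 0111*, 1001*, 1010, 1100*, 1111*
[col 1] -001, -100, -111, 0-01*, 0-11*, 00-1*, 01-1*, 010-
[col 2] 0--1
Prime implicants: -001, -100, -111, 0--1, 010-, 1010
PI chart (minterm → PIs covering it):
  3 | 0--1  (sole → essential)
  5 | 0--1,010-
  7 | -111,0--1
  9 | -001  (sole → essential)
  12 | -100  (sole → essential)
Essential prime implicants: -001, -100, 0--1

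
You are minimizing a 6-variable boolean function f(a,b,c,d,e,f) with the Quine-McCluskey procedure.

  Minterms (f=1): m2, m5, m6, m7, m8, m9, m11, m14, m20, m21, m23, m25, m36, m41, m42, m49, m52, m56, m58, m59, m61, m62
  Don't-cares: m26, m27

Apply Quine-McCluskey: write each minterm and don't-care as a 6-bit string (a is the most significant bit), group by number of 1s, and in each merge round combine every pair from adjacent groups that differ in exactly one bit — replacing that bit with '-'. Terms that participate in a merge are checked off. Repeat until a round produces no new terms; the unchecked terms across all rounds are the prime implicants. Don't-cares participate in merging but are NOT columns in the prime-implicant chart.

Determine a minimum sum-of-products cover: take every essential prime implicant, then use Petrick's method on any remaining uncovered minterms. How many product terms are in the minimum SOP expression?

[col 0] 000010*, 000101*, 000110*, 000111*, 001000*, 001001*, 001011*, 001110*, 010100*, 010101*, 010111*, 011001*, 011010*, 011011*, 100100*, 101001*, 101010*, 110001, 110100*, 111000*, 111010*, 111011*, 111101, 111110*
[col 1] -01001, -10100, -11010*, -11011*, 0-0101*, 0-0111*, 0-1001*, 0-1011*, 00-110, 000-10, 0001-1*, 00011-, 0010-1*, 00100-, 0101-1*, 01010-, 0110-1*, 01101-*, 1-0100, 1-1010, 111-10, 1110-0, 11101-*
[col 2] -1101-, 0-01-1, 0-10-1
Prime implicants: -01001, -10100, -1101-, 0-01-1, 0-10-1, 00-110, 000-10, 00011-, 00100-, 01010-, 1-0100, 1-1010, 110001, 111-10, 1110-0, 111101
PI chart (minterm → PIs covering it):
  2 | 000-10  (sole → essential)
  5 | 0-01-1  (sole → essential)
  6 | 00-110,000-10,00011-
  7 | 0-01-1,00011-
  8 | 00100-  (sole → essential)
  9 | -01001,0-10-1,00100-
  11 | 0-10-1  (sole → essential)
  14 | 00-110  (sole → essential)
  20 | -10100,01010-
  21 | 0-01-1,01010-
  23 | 0-01-1  (sole → essential)
  25 | 0-10-1  (sole → essential)
  36 | 1-0100  (sole → essential)
  41 | -01001  (sole → essential)
  42 | 1-1010  (sole → essential)
  49 | 110001  (sole → essential)
  52 | -10100,1-0100
  56 | 1110-0  (sole → essential)
  58 | -1101-,1-1010,111-10,1110-0
  59 | -1101-  (sole → essential)
  61 | 111101  (sole → essential)
  62 | 111-10  (sole → essential)
Essential prime implicants: -01001, -1101-, 0-01-1, 0-10-1, 00-110, 000-10, 00100-, 1-0100, 1-1010, 110001, 111-10, 1110-0, 111101
Petrick residual → -10100
Minimum SOP uses 14 PIs: b'cd'e'f + bc'de'f' + bcd'e + a'c'df + a'cd'f + a'b'def' + a'b'c'ef' + a'b'cd'e' + ac'de'f' + acd'ef' + abc'd'e'f + abcef' + abcd'f' + abcde'f

14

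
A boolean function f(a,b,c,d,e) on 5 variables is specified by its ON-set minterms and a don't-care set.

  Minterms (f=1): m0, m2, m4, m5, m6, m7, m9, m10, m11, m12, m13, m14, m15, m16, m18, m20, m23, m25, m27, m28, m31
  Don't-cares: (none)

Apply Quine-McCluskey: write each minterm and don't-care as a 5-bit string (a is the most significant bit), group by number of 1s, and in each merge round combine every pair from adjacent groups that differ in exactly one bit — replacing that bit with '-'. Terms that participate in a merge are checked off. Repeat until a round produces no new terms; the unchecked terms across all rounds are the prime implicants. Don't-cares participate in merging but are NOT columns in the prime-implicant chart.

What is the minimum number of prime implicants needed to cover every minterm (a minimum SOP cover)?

6

[col 0] 00000*, 00010*, 00100*, 00101*, 00110*, 00111*, 01001*, 01010*, 01011*, 01100*, 01101*, 01110*, 01111*, 10000*, 10010*, 10100*, 10111*, 11001*, 11011*, 11100*, 11111*
[col 1] -0000*, -0010*, -0100*, -0111*, -1001*, -1011*, -1100*, -1111*, 0-010*, 0-100*, 0-101*, 0-110*, 0-111*, 00-00*, 00-10*, 000-0*, 001-0*, 001-1*, 0010-*, 0011-*, 01-01*, 01-10*, 01-11*, 010-1*, 0101-*, 011-0*, 011-1*, 0110-*, 0111-*, 1-100*, 1-111*, 10-00*, 100-0*, 11-11*, 110-1*
[col 2] --100, --111, -0-00, -00-0, -1-11, -10-1, 0--10, 0-1-0*, 0-1-1*, 0-10-*, 0-11-*, 00--0, 001--*, 01--1, 01-1-, 011--*
[col 3] 0-1--
Prime implicants: --100, --111, -0-00, -00-0, -1-11, -10-1, 0--10, 0-1--, 00--0, 01--1, 01-1-
PI chart (minterm → PIs covering it):
  0 | -0-00,-00-0,00--0
  2 | -00-0,0--10,00--0
  4 | --100,-0-00,0-1--,00--0
  5 | 0-1--  (sole → essential)
  6 | 0--10,0-1--,00--0
  7 | --111,0-1--
  9 | -10-1,01--1
  10 | 0--10,01-1-
  11 | -1-11,-10-1,01--1,01-1-
  12 | --100,0-1--
  13 | 0-1--,01--1
  14 | 0--10,0-1--,01-1-
  15 | --111,-1-11,0-1--,01--1,01-1-
  16 | -0-00,-00-0
  18 | -00-0  (sole → essential)
  20 | --100,-0-00
  23 | --111  (sole → essential)
  25 | -10-1  (sole → essential)
  27 | -1-11,-10-1
  28 | --100  (sole → essential)
  31 | --111,-1-11
Essential prime implicants: --100, --111, -00-0, -10-1, 0-1--
Petrick residual → 0--10
Minimum SOP uses 6 PIs: cd'e' + cde + b'c'e' + bc'e + a'de' + a'c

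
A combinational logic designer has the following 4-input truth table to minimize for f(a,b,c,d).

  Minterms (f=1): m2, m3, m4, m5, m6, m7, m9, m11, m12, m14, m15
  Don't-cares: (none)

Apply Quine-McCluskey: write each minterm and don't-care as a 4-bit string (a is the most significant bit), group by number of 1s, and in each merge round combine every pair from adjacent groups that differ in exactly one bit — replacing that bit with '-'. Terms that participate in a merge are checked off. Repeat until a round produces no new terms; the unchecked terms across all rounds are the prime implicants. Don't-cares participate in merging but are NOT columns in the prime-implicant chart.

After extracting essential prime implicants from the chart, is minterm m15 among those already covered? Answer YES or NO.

size-2^0 implicants → 0010(✓)  0011(✓)  0100(✓)  0101(✓)  0110(✓)  0111(✓)  1001(✓)  1011(✓)  1100(✓)  1110(✓)  1111(✓)
size-2^1 implicants → -011(✓)  -100(✓)  -110(✓)  -111(✓)  0-10(✓)  0-11(✓)  001-(✓)  01-0(✓)  01-1(✓)  010-(✓)  011-(✓)  1-11(✓)  10-1  11-0(✓)  111-(✓)
size-2^2 implicants → --11  -1-0  -11-  0-1-  01--
Unchecked terms (primes): --11, -1-0, -11-, 0-1-, 01--, 10-1
Minterm coverage:
  m2 ⊆ 0-1- [E]
  m3 ⊆ --11,0-1-
  m4 ⊆ -1-0,01--
  m5 ⊆ 01-- [E]
  m6 ⊆ -1-0,-11-,0-1-,01--
  m7 ⊆ --11,-11-,0-1-,01--
  m9 ⊆ 10-1 [E]
  m11 ⊆ --11,10-1
  m12 ⊆ -1-0 [E]
  m14 ⊆ -1-0,-11-
  m15 ⊆ --11,-11-
E = {-1-0, 0-1-, 01--, 10-1}

NO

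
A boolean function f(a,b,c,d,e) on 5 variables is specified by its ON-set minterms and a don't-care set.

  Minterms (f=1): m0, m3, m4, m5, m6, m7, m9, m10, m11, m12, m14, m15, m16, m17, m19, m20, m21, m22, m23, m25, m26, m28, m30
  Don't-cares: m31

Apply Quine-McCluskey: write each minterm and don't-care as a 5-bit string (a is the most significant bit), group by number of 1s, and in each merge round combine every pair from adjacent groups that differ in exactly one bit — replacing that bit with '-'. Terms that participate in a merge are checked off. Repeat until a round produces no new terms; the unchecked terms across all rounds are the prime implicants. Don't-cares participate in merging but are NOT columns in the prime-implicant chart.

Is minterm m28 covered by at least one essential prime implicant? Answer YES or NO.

[col 0] 00000*, 00011*, 00100*, 00101*, 00110*, 00111*, 01001*, 01010*, 01011*, 01100*, 01110*, 01111*, 10000*, 10001*, 10011*, 10100*, 10101*, 10110*, 10111*, 11001*, 11010*, 11100*, 11110*, 11111*
[col 1] -0000*, -0011*, -0100*, -0101*, -0110*, -0111*, -1001, -1010*, -1100*, -1110*, -1111*, 0-011*, 0-100*, 0-110*, 0-111*, 00-00*, 00-11*, 001-0*, 001-1*, 0010-*, 0011-*, 01-10*, 01-11*, 010-1, 0101-*, 011-0*, 0111-*, 1-001, 1-100*, 1-110*, 1-111*, 10-00*, 10-01*, 10-11*, 100-1*, 1000-*, 101-0*, 101-1*, 1010-*, 1011-*, 11-10*, 111-0*, 1111-*
[col 2] --100*, --110*, --111*, -0-00, -0-11, -01-0*, -01-1*, -010-*, -011-*, -1-10, -11-0*, -111-*, 0--11, 0-1-0*, 0-11-*, 001--*, 01-1-, 1-1-0*, 1-11-*, 10--1, 10-0-, 101--*
[col 3] --1-0, --11-, -01--
Prime implicants: --1-0, --11-, -0-00, -0-11, -01--, -1-10, -1001, 0--11, 01-1-, 010-1, 1-001, 10--1, 10-0-
PI chart (minterm → PIs covering it):
  0 | -0-00  (sole → essential)
  3 | -0-11,0--11
  4 | --1-0,-0-00,-01--
  5 | -01--  (sole → essential)
  6 | --1-0,--11-,-01--
  7 | --11-,-0-11,-01--,0--11
  9 | -1001,010-1
  10 | -1-10,01-1-
  11 | 0--11,01-1-,010-1
  12 | --1-0  (sole → essential)
  14 | --1-0,--11-,-1-10,01-1-
  15 | --11-,0--11,01-1-
  16 | -0-00,10-0-
  17 | 1-001,10--1,10-0-
  19 | -0-11,10--1
  20 | --1-0,-0-00,-01--,10-0-
  21 | -01--,10--1,10-0-
  22 | --1-0,--11-,-01--
  23 | --11-,-0-11,-01--,10--1
  25 | -1001,1-001
  26 | -1-10  (sole → essential)
  28 | --1-0  (sole → essential)
  30 | --1-0,--11-,-1-10
Essential prime implicants: --1-0, -0-00, -01--, -1-10

YES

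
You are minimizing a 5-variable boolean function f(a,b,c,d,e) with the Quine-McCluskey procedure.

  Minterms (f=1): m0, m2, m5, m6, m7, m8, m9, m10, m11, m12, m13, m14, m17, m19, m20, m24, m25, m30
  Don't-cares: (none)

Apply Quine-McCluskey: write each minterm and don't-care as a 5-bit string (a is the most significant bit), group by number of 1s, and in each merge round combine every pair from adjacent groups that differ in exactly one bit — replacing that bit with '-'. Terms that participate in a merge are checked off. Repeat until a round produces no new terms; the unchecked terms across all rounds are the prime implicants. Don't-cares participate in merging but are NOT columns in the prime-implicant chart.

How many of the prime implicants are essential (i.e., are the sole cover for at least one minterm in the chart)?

6

Round 0: 00000✓ 00010✓ 00101✓ 00110✓ 00111✓ 01000✓ 01001✓ 01010✓ 01011✓ 01100✓ 01101✓ 01110✓ 10001✓ 10011✓ 10100 11000✓ 11001✓ 11110✓
Round 1: -1000✓ -1001✓ -1110 0-000✓ 0-010✓ 0-101 0-110✓ 00-10✓ 000-0✓ 001-1 0011- 01-00✓ 01-01✓ 01-10✓ 010-0✓ 010-1✓ 0100-✓ 0101-✓ 011-0✓ 0110-✓ 1-001 100-1 1100-✓
Round 2: -100- 0--10 0-0-0 01--0 01-0- 010--
PIs = {-100-, -1110, 0--10, 0-0-0, 0-101, 001-1, 0011-, 01--0, 01-0-, 010--, 1-001, 100-1, 10100}
Coverage chart:
  m0: 0-0-0 ←essential
  m2: 0--10,0-0-0
  m5: 0-101,001-1
  m6: 0--10,0011-
  m7: 001-1,0011-
  m8: -100-,0-0-0,01--0,01-0-,010--
  m9: -100-,01-0-,010--
  m10: 0--10,0-0-0,01--0,010--
  m11: 010-- ←essential
  m12: 01--0,01-0-
  m13: 0-101,01-0-
  m14: -1110,0--10,01--0
  m17: 1-001,100-1
  m19: 100-1 ←essential
  m20: 10100 ←essential
  m24: -100- ←essential
  m25: -100-,1-001
  m30: -1110 ←essential
Essential: -100-, -1110, 0-0-0, 010--, 100-1, 10100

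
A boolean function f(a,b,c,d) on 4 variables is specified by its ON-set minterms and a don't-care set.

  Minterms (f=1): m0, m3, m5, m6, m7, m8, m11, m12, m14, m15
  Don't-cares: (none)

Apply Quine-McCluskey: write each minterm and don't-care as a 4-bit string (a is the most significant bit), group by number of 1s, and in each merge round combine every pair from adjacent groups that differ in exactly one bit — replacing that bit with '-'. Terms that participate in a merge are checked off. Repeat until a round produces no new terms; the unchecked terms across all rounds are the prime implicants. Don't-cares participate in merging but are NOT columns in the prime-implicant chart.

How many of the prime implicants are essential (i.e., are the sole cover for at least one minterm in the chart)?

4

Round 0: 0000✓ 0011✓ 0101✓ 0110✓ 0111✓ 1000✓ 1011✓ 1100✓ 1110✓ 1111✓
Round 1: -000 -011✓ -110✓ -111✓ 0-11✓ 01-1 011-✓ 1-00 1-11✓ 11-0 111-✓
Round 2: --11 -11-
PIs = {--11, -000, -11-, 01-1, 1-00, 11-0}
Coverage chart:
  m0: -000 ←essential
  m3: --11 ←essential
  m5: 01-1 ←essential
  m6: -11- ←essential
  m7: --11,-11-,01-1
  m8: -000,1-00
  m11: --11 ←essential
  m12: 1-00,11-0
  m14: -11-,11-0
  m15: --11,-11-
Essential: --11, -000, -11-, 01-1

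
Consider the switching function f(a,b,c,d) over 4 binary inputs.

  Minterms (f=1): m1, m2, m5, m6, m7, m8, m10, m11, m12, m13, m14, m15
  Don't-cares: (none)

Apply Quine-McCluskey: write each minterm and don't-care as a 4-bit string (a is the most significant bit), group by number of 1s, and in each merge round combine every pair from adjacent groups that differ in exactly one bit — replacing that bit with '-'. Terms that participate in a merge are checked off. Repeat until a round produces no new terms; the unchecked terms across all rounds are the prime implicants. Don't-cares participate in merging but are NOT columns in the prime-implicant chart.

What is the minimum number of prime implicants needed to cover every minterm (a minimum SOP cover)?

size-2^0 implicants → 0001(✓)  0010(✓)  0101(✓)  0110(✓)  0111(✓)  1000(✓)  1010(✓)  1011(✓)  1100(✓)  1101(✓)  1110(✓)  1111(✓)
size-2^1 implicants → -010(✓)  -101(✓)  -110(✓)  -111(✓)  0-01  0-10(✓)  01-1(✓)  011-(✓)  1-00(✓)  1-10(✓)  1-11(✓)  10-0(✓)  101-(✓)  11-0(✓)  11-1(✓)  110-(✓)  111-(✓)
size-2^2 implicants → --10  -1-1  -11-  1--0  1-1-  11--
Unchecked terms (primes): --10, -1-1, -11-, 0-01, 1--0, 1-1-, 11--
Minterm coverage:
  m1 ⊆ 0-01 [E]
  m2 ⊆ --10 [E]
  m5 ⊆ -1-1,0-01
  m6 ⊆ --10,-11-
  m7 ⊆ -1-1,-11-
  m8 ⊆ 1--0 [E]
  m10 ⊆ --10,1--0,1-1-
  m11 ⊆ 1-1- [E]
  m12 ⊆ 1--0,11--
  m13 ⊆ -1-1,11--
  m14 ⊆ --10,-11-,1--0,1-1-,11--
  m15 ⊆ -1-1,-11-,1-1-,11--
E = {--10, 0-01, 1--0, 1-1-}
Petrick residual → -1-1
Cover = cd' + bd + a'c'd + ad' + ac  |cover|=5

5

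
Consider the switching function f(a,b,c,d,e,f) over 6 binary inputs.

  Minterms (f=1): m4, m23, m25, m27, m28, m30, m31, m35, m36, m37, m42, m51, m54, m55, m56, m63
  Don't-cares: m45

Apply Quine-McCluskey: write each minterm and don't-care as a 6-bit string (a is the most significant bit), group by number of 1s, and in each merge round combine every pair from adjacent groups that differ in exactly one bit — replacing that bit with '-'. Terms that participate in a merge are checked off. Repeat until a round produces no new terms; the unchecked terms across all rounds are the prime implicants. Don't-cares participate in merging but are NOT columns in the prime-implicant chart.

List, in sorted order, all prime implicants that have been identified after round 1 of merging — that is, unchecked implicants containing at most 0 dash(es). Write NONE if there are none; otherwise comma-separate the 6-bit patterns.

[col 0] 000100*, 010111*, 011001*, 011011*, 011100*, 011110*, 011111*, 100011*, 100100*, 100101*, 101010, 101101*, 110011*, 110110*, 110111*, 111000, 111111*
[col 1] -00100, -10111*, -11111*, 01-111*, 011-11, 0110-1, 0111-0, 01111-, 1-0011, 10-101, 10010-, 11-111*, 110-11, 11011-
[col 2] -1-111
Prime implicants: -00100, -1-111, 011-11, 0110-1, 0111-0, 01111-, 1-0011, 10-101, 10010-, 101010, 110-11, 11011-, 111000

101010, 111000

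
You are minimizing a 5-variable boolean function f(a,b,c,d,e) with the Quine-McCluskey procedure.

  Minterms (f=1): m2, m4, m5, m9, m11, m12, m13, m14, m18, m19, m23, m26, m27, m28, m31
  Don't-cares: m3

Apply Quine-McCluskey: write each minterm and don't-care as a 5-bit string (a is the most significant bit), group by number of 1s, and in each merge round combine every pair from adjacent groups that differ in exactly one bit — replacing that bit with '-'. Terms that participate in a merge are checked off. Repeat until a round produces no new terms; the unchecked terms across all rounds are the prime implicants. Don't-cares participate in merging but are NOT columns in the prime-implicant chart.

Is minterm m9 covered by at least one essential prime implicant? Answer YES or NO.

[col 0] 00010*, 00011*, 00100*, 00101*, 01001*, 01011*, 01100*, 01101*, 01110*, 10010*, 10011*, 10111*, 11010*, 11011*, 11100*, 11111*
[col 1] -0010*, -0011*, -1011*, -1100, 0-011*, 0-100*, 0-101*, 0001-*, 0010-*, 01-01, 010-1, 011-0, 0110-*, 1-010*, 1-011*, 1-111*, 10-11*, 1001-*, 11-11*, 1101-*
[col 2] --011, -001-, 0-10-, 1--11, 1-01-
Prime implicants: --011, -001-, -1100, 0-10-, 01-01, 010-1, 011-0, 1--11, 1-01-
PI chart (minterm → PIs covering it):
  2 | -001-  (sole → essential)
  4 | 0-10-  (sole → essential)
  5 | 0-10-  (sole → essential)
  9 | 01-01,010-1
  11 | --011,010-1
  12 | -1100,0-10-,011-0
  13 | 0-10-,01-01
  14 | 011-0  (sole → essential)
  18 | -001-,1-01-
  19 | --011,-001-,1--11,1-01-
  23 | 1--11  (sole → essential)
  26 | 1-01-  (sole → essential)
  27 | --011,1--11,1-01-
  28 | -1100  (sole → essential)
  31 | 1--11  (sole → essential)
Essential prime implicants: -001-, -1100, 0-10-, 011-0, 1--11, 1-01-

NO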